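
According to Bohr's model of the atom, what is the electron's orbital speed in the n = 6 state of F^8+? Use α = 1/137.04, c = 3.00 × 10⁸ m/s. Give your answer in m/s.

3.28 × 10⁶ m/s

v_n = Zαc/n = 9 × 0.00730 × 3.00 × 10⁸ / 6
    = 3.28 × 10⁶ m/s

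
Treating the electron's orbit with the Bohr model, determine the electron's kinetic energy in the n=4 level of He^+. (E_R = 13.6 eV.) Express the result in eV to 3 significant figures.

3.40 eV

For a Coulomb orbit the virial theorem gives K = −E_n.
E_n = −E_R·Z²/n², so K = E_R·Z²/n² = 13.6 × 2²/4² = 3.40 eV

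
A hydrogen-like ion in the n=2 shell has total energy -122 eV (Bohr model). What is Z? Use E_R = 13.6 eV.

6

E_n = −E_R Z²/n² ⇒ Z² = −E_n n²/E_R = 122 × 2² / 13.6 ≈ 35.88
Z = 6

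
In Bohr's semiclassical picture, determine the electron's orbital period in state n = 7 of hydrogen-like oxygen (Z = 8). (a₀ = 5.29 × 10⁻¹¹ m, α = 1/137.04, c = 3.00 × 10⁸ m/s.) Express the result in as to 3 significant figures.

814 as

r = n²a₀/Z = 7²·5.29 × 10⁻¹¹/8 = 3.24 × 10⁻¹⁰ m
v = Zαc/n = 8·0.00730·3.00 × 10⁸/7 = 2.50 × 10⁶ m/s
T = 2πr/v = 8.14 × 10⁻¹⁶ s = 814 as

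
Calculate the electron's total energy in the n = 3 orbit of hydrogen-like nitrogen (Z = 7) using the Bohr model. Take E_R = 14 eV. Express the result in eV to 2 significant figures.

-76 eV

E_n = −E_R·Z²/n² = −14 × 7²/3² = -76 eV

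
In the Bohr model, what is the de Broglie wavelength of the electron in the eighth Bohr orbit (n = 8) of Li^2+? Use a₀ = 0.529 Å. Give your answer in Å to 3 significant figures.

8.86 Å

The Bohr quantisation condition is nλ = 2πr_n.
r_n = n²a₀/Z = 11.3 Å
λ = 2πr_n/n = 2π·11.3/8 = 8.86 Å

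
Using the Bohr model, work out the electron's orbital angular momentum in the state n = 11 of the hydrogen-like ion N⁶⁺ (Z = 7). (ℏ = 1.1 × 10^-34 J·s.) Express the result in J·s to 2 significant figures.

1.2 × 10^-33 J·s

L_n = nℏ = 11 × 1.1 × 10^-34 = 1.2 × 10^-33 J·s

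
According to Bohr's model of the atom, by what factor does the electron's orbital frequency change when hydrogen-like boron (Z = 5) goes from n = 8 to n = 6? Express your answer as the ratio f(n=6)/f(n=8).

64/27

f ∝ Z^2 · n^-3; with Z fixed, f ∝ n^-3.
f(n=6)/f(n=8) = (6/8)^-3 = 64/27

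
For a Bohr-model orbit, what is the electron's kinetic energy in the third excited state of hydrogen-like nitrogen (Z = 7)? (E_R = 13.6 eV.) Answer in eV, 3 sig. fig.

For a Coulomb orbit the virial theorem gives K = −E_n.
E_n = −E_R·Z²/n², so K = E_R·Z²/n² = 13.6 × 7²/4² = 41.6 eV

41.6 eV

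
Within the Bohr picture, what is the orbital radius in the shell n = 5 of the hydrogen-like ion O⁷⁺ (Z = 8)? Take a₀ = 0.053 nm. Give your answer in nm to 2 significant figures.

r_n = n²a₀/Z = 5² × 0.053 / 8
    = 25 × 0.053 / 8 = 0.17 nm

0.17 nm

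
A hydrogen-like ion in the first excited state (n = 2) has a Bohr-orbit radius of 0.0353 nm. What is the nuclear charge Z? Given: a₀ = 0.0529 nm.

6

r_n = n²a₀/Z ⇒ Z = n²a₀/r = 2² × 0.0529 / 0.0353 ≈ 5.99
Z = 6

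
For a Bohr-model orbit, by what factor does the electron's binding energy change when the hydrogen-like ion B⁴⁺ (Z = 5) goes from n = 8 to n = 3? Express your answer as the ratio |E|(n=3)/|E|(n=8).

|E| ∝ Z^2 · n^-2; with Z fixed, |E| ∝ n^-2.
|E|(n=3)/|E|(n=8) = (3/8)^-2 = 64/9

64/9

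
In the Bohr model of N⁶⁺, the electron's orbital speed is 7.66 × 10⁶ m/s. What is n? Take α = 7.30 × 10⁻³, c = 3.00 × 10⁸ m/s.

2

v_n = Zαc/n ⇒ n = Zαc/v = 7 × 0.00730 × 3.00 × 10⁸ / 7.66 × 10⁶ ≈ 2.00
n = 2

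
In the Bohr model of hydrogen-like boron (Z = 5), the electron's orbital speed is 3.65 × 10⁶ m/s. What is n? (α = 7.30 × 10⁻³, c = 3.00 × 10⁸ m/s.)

3

v_n = Zαc/n ⇒ n = Zαc/v = 5 × 0.00730 × 3.00 × 10⁸ / 3.65 × 10⁶ ≈ 3.00
n = 3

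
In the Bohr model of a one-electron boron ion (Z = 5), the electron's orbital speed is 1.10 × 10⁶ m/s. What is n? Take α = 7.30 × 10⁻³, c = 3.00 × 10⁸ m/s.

v_n = Zαc/n ⇒ n = Zαc/v = 5 × 0.00730 × 3.00 × 10⁸ / 1.10 × 10⁶ ≈ 9.95
n = 10

10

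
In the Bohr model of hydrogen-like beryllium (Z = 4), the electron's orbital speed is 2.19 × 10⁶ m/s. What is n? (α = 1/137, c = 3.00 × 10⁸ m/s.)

v_n = Zαc/n ⇒ n = Zαc/v = 4 × 0.00730 × 3.00 × 10⁸ / 2.19 × 10⁶ ≈ 4.00
n = 4

4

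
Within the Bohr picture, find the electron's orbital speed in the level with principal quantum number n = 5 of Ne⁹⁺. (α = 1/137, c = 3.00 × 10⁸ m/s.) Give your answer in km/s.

4380 km/s

v_n = Zαc/n = 10 × 0.00730 × 3.00 × 10⁸ / 5
    = 4380 km/s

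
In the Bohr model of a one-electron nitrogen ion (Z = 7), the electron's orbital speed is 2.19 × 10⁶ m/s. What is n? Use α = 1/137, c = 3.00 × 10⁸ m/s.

7

v_n = Zαc/n ⇒ n = Zαc/v = 7 × 0.00730 × 3.00 × 10⁸ / 2.19 × 10⁶ ≈ 7.00
n = 7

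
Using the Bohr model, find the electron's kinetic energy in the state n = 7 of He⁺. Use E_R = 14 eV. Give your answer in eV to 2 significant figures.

1.1 eV

For a Coulomb orbit the virial theorem gives K = −E_n.
E_n = −E_R·Z²/n², so K = E_R·Z²/n² = 14 × 2²/7² = 1.1 eV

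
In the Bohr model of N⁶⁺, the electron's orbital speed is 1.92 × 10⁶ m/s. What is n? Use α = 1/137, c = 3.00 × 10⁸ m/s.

8

v_n = Zαc/n ⇒ n = Zαc/v = 7 × 0.00730 × 3.00 × 10⁸ / 1.92 × 10⁶ ≈ 7.98
n = 8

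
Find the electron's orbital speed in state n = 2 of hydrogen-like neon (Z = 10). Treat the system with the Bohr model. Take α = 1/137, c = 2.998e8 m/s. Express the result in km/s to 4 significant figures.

v_n = Zαc/n = 10 × 0.007299 × 2.998e8 / 2
    = 1.094e4 km/s

1.094e4 km/s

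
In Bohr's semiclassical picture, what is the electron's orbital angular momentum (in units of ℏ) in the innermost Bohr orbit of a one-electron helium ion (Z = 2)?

1

L_n = nℏ, so L/ℏ = n = 1.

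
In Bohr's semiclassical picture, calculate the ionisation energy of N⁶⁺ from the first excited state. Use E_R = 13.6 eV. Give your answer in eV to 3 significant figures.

E_n = −E_R·Z²/n² = −13.6 × 7²/2² eV = -167 eV
Ionisation energy = −E_n = 167 eV

167 eV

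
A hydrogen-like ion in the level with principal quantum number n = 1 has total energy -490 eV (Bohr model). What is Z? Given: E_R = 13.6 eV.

E_n = −E_R Z²/n² ⇒ Z² = −E_n n²/E_R = 490 × 1² / 13.6 ≈ 36.03
Z = 6

6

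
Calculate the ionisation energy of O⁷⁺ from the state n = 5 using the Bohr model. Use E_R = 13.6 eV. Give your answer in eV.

34.8 eV

E_n = −E_R·Z²/n² = −13.6 × 8²/5² eV = -34.8 eV
Ionisation energy = −E_n = 34.8 eV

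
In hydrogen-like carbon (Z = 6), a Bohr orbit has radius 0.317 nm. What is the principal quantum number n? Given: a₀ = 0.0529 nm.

6

r_n = n²a₀/Z ⇒ n² = rZ/a₀ = 0.317 × 6 / 0.0529 ≈ 35.95
n = 6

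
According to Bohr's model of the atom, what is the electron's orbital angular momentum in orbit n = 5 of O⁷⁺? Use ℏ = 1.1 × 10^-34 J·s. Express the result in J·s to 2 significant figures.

5.5 × 10^-34 J·s

L_n = nℏ = 5 × 1.1 × 10^-34 = 5.5 × 10^-34 J·s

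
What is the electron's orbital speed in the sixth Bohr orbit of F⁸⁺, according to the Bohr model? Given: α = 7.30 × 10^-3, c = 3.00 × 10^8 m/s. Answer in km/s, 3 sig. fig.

3280 km/s

v_n = Zαc/n = 9 × 0.00730 × 3.00 × 10^8 / 6
    = 3280 km/s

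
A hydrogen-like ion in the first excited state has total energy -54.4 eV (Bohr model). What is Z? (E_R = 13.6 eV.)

4

E_n = −E_R Z²/n² ⇒ Z² = −E_n n²/E_R = 54.4 × 2² / 13.6 ≈ 16.00
Z = 4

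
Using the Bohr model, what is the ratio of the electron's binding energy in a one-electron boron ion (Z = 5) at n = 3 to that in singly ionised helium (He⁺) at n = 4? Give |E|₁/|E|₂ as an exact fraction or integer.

|E| ∝ Z^2 · n^-2
|E|₁/|E|₂ = (5/2)^2 · (3/4)^-2 = 100/9

100/9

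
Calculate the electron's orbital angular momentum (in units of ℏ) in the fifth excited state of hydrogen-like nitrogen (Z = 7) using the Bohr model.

L_n = nℏ, so L/ℏ = n = 6.

6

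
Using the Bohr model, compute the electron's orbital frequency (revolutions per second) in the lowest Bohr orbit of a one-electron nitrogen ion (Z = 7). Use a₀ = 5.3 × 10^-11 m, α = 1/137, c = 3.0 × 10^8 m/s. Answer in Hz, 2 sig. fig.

r = n²a₀/Z = 7.6 × 10^-12 m, v = Zαc/n = 1.5 × 10^7 m/s
f = v/(2πr) = 3.2 × 10^17 Hz

3.2 × 10^17 Hz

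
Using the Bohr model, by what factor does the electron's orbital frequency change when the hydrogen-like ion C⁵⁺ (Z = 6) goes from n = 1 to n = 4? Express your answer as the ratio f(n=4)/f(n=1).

f ∝ Z^2 · n^-3; with Z fixed, f ∝ n^-3.
f(n=4)/f(n=1) = (4/1)^-3 = 1/64

1/64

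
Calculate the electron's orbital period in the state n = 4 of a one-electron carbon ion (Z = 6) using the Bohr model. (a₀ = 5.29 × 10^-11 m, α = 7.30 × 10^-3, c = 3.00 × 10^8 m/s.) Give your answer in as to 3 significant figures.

r = n²a₀/Z = 4²·5.29 × 10^-11/6 = 1.41 × 10^-10 m
v = Zαc/n = 6·0.00730·3.00 × 10^8/4 = 3.29 × 10^6 m/s
T = 2πr/v = 2.70 × 10^-16 s = 270 as

270 as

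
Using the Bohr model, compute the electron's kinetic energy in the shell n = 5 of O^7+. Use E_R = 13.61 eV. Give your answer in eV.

34.84 eV

For a Coulomb orbit the virial theorem gives K = −E_n.
E_n = −E_R·Z²/n², so K = E_R·Z²/n² = 13.61 × 8²/5² = 34.84 eV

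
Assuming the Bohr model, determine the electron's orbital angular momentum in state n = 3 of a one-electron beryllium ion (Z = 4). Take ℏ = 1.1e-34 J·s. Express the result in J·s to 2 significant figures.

L_n = nℏ = 3 × 1.1e-34 = 3.3e-34 J·s

3.3e-34 J·s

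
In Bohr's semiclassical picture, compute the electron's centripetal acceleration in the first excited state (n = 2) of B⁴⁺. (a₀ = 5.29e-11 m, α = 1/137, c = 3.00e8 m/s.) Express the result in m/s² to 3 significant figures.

7.08e23 m/s²

r = n²a₀/Z = 4.23e-11 m, v = Zαc/n = 5.47e6 m/s
a = v²/r = (5.47e6)² / 4.23e-11 = 7.08e23 m/s²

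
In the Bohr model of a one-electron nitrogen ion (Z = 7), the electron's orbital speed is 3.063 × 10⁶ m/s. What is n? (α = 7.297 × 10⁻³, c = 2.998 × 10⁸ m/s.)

v_n = Zαc/n ⇒ n = Zαc/v = 7 × 0.007297 × 2.998 × 10⁸ / 3.063 × 10⁶ ≈ 5.00
n = 5

5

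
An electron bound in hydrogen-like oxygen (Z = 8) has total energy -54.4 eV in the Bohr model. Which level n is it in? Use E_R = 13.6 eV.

4

E_n = −E_R Z²/n² ⇒ n² = E_R Z²/(−E_n) = 13.6 × 8² / 54.4 ≈ 16.00
n = 4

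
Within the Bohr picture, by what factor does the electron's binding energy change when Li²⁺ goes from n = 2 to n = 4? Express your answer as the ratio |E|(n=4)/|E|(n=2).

|E| ∝ Z^2 · n^-2; with Z fixed, |E| ∝ n^-2.
|E|(n=4)/|E|(n=2) = (4/2)^-2 = 1/4

1/4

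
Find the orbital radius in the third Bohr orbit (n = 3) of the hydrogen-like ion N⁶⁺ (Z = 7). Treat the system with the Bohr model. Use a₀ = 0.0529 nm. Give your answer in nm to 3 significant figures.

r_n = n²a₀/Z = 3² × 0.0529 / 7
    = 9 × 0.0529 / 7 = 0.0680 nm

0.0680 nm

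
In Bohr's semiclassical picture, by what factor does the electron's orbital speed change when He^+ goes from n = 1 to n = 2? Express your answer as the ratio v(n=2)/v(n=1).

1/2

v ∝ Z^1 · n^-1; with Z fixed, v ∝ n^-1.
v(n=2)/v(n=1) = (2/1)^-1 = 1/2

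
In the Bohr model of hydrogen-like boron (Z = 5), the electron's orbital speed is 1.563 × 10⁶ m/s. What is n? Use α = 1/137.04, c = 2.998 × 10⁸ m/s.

v_n = Zαc/n ⇒ n = Zαc/v = 5 × 0.007297 × 2.998 × 10⁸ / 1.563 × 10⁶ ≈ 7.00
n = 7

7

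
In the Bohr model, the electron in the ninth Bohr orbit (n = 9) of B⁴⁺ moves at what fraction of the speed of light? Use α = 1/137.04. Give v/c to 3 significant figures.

0.00405

v_n = Zαc/n, so v/c = Zα/n = 5 × 0.00730 / 9 = 0.00405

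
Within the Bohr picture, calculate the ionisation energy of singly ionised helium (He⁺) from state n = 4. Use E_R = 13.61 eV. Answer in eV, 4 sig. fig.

3.402 eV

E_n = −E_R·Z²/n² = −13.61 × 2²/4² eV = -3.402 eV
Ionisation energy = −E_n = 3.402 eV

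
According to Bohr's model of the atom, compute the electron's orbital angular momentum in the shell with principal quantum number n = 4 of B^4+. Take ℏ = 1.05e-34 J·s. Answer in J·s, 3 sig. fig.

L_n = nℏ = 4 × 1.05e-34 = 4.20e-34 J·s

4.20e-34 J·s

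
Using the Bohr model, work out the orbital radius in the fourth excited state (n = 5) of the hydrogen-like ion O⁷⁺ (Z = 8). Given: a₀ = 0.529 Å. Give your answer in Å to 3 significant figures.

1.65 Å

r_n = n²a₀/Z = 5² × 0.529 / 8
    = 25 × 0.529 / 8 = 1.65 Å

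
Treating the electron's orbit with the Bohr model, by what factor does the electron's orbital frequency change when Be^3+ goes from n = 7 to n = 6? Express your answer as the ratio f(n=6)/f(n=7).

f ∝ Z^2 · n^-3; with Z fixed, f ∝ n^-3.
f(n=6)/f(n=7) = (6/7)^-3 = 343/216

343/216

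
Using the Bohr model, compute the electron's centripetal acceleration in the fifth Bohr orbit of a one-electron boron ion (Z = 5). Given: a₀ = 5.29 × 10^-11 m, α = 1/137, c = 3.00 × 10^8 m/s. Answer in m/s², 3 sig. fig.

1.81 × 10^22 m/s²

r = n²a₀/Z = 2.64 × 10^-10 m, v = Zαc/n = 2.19 × 10^6 m/s
a = v²/r = (2.19 × 10^6)² / 2.64 × 10^-10 = 1.81 × 10^22 m/s²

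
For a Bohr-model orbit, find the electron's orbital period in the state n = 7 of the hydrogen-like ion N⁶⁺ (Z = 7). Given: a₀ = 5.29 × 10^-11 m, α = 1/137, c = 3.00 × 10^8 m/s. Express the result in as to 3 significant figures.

r = n²a₀/Z = 7²·5.29 × 10^-11/7 = 3.70 × 10^-10 m
v = Zαc/n = 7·0.00730·3.00 × 10^8/7 = 2.19 × 10^6 m/s
T = 2πr/v = 1.06 × 10^-15 s = 1060 as

1060 as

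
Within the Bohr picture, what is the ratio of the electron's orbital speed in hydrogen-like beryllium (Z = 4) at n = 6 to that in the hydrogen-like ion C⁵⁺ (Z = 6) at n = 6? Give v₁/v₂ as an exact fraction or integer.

v ∝ Z^1 · n^-1
v₁/v₂ = (4/6)^1 · (6/6)^-1 = 2/3

2/3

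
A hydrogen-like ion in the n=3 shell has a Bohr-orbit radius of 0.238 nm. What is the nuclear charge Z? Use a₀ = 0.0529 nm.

r_n = n²a₀/Z ⇒ Z = n²a₀/r = 3² × 0.0529 / 0.238 ≈ 2.00
Z = 2

2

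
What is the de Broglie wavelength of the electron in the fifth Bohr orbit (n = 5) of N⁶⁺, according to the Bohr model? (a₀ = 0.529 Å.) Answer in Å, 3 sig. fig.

2.37 Å

The Bohr quantisation condition is nλ = 2πr_n.
r_n = n²a₀/Z = 1.89 Å
λ = 2πr_n/n = 2π·1.89/5 = 2.37 Å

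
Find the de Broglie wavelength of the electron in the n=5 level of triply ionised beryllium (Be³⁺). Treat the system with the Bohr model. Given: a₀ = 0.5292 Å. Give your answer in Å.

4.156 Å

The Bohr quantisation condition is nλ = 2πr_n.
r_n = n²a₀/Z = 3.308 Å
λ = 2πr_n/n = 2π·3.308/5 = 4.156 Å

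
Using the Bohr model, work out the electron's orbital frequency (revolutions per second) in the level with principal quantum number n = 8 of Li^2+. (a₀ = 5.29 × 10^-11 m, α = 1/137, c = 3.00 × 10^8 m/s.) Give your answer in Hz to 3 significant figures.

r = n²a₀/Z = 1.13 × 10^-9 m, v = Zαc/n = 8.21 × 10^5 m/s
f = v/(2πr) = 1.16 × 10^14 Hz

1.16 × 10^14 Hz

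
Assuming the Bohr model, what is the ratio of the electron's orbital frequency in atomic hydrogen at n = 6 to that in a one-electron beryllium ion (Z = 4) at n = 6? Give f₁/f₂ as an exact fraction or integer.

f ∝ Z^2 · n^-3
f₁/f₂ = (1/4)^2 · (6/6)^-3 = 1/16

1/16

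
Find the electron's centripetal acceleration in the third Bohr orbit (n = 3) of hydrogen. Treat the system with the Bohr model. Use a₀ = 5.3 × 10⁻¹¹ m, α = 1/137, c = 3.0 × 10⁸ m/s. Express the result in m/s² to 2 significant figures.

1.1 × 10²¹ m/s²

r = n²a₀/Z = 4.8 × 10⁻¹⁰ m, v = Zαc/n = 7.3 × 10⁵ m/s
a = v²/r = (7.3 × 10⁵)² / 4.8 × 10⁻¹⁰ = 1.1 × 10²¹ m/s²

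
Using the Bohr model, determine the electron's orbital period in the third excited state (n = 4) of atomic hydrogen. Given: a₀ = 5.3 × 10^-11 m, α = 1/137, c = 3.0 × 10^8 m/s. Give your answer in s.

r = n²a₀/Z = 4²·5.3 × 10^-11/1 = 8.5 × 10^-10 m
v = Zαc/n = 1·0.0073·3.0 × 10^8/4 = 5.5 × 10^5 m/s
T = 2πr/v = 9.7 × 10^-15 s

9.7 × 10^-15 s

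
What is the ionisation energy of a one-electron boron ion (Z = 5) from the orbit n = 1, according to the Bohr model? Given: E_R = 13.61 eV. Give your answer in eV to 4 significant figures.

340.2 eV

E_n = −E_R·Z²/n² = −13.61 × 5²/1² eV = -340.2 eV
Ionisation energy = −E_n = 340.2 eV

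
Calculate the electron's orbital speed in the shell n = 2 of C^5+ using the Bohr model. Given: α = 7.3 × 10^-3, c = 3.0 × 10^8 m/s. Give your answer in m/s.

v_n = Zαc/n = 6 × 0.0073 × 3.0 × 10^8 / 2
    = 6.6 × 10^6 m/s

6.6 × 10^6 m/s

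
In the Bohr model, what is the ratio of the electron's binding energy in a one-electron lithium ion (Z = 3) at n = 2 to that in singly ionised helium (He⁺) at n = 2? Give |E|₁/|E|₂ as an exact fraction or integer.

|E| ∝ Z^2 · n^-2
|E|₁/|E|₂ = (3/2)^2 · (2/2)^-2 = 9/4

9/4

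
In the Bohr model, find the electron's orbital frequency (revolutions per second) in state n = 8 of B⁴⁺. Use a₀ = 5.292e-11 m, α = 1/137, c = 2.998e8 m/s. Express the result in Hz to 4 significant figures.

3.214e14 Hz

r = n²a₀/Z = 6.774e-10 m, v = Zαc/n = 1.368e6 m/s
f = v/(2πr) = 3.214e14 Hz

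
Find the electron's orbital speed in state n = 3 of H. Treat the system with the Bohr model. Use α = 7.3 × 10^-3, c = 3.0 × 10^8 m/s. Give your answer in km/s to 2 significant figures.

730 km/s

v_n = Zαc/n = 1 × 0.0073 × 3.0 × 10^8 / 3
    = 730 km/s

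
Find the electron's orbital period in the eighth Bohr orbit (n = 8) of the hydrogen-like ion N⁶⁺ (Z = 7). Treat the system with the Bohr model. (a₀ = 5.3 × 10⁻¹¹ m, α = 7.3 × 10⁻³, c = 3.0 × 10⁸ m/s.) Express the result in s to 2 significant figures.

1.6 × 10⁻¹⁵ s

r = n²a₀/Z = 8²·5.3 × 10⁻¹¹/7 = 4.8 × 10⁻¹⁰ m
v = Zαc/n = 7·0.0073·3.0 × 10⁸/8 = 1.9 × 10⁶ m/s
T = 2πr/v = 1.6 × 10⁻¹⁵ s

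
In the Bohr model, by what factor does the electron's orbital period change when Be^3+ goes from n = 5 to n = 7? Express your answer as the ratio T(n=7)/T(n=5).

343/125

T ∝ Z^-2 · n^3; with Z fixed, T ∝ n^3.
T(n=7)/T(n=5) = (7/5)^3 = 343/125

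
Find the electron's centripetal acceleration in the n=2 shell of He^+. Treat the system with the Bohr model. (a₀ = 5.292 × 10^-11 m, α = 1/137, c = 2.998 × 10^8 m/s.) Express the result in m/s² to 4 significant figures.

4.525 × 10^22 m/s²

r = n²a₀/Z = 1.058 × 10^-10 m, v = Zαc/n = 2.188 × 10^6 m/s
a = v²/r = (2.188 × 10^6)² / 1.058 × 10^-10 = 4.525 × 10^22 m/s²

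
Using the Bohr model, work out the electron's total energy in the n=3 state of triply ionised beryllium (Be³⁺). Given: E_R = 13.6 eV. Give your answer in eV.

E_n = −E_R·Z²/n² = −13.6 × 4²/3² = -24.2 eV

-24.2 eV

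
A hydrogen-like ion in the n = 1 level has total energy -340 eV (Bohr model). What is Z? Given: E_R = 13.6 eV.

E_n = −E_R Z²/n² ⇒ Z² = −E_n n²/E_R = 340 × 1² / 13.6 ≈ 25.00
Z = 5

5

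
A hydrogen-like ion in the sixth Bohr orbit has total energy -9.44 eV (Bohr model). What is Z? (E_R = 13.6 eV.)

5

E_n = −E_R Z²/n² ⇒ Z² = −E_n n²/E_R = 9.44 × 6² / 13.6 ≈ 24.99
Z = 5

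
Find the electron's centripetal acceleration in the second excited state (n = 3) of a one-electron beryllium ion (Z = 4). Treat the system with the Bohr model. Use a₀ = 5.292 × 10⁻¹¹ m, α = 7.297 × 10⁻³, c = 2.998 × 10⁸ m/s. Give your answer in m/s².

r = n²a₀/Z = 1.191 × 10⁻¹⁰ m, v = Zαc/n = 2.917 × 10⁶ m/s
a = v²/r = (2.917 × 10⁶)² / 1.191 × 10⁻¹⁰ = 7.145 × 10²² m/s²

7.145 × 10²² m/s²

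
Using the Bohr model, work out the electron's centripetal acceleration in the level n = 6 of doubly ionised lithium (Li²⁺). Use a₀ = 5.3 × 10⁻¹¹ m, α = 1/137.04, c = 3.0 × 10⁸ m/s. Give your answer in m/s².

r = n²a₀/Z = 6.4 × 10⁻¹⁰ m, v = Zαc/n = 1.1 × 10⁶ m/s
a = v²/r = (1.1 × 10⁶)² / 6.4 × 10⁻¹⁰ = 1.9 × 10²¹ m/s²

1.9 × 10²¹ m/s²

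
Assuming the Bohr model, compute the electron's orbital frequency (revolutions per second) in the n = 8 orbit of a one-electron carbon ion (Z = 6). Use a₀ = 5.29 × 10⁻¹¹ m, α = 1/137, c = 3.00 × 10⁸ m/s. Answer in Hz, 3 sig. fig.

r = n²a₀/Z = 5.64 × 10⁻¹⁰ m, v = Zαc/n = 1.64 × 10⁶ m/s
f = v/(2πr) = 4.63 × 10¹⁴ Hz

4.63 × 10¹⁴ Hz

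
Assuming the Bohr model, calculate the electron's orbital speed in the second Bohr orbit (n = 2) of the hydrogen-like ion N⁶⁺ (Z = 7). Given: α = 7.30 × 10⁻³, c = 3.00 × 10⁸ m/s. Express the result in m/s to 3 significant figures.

7.67 × 10⁶ m/s

v_n = Zαc/n = 7 × 0.00730 × 3.00 × 10⁸ / 2
    = 7.67 × 10⁶ m/s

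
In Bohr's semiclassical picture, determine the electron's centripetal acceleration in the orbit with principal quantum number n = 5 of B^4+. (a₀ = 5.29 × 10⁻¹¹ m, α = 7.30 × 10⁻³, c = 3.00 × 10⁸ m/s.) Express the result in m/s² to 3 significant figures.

1.81 × 10²² m/s²

r = n²a₀/Z = 2.64 × 10⁻¹⁰ m, v = Zαc/n = 2.19 × 10⁶ m/s
a = v²/r = (2.19 × 10⁶)² / 2.64 × 10⁻¹⁰ = 1.81 × 10²² m/s²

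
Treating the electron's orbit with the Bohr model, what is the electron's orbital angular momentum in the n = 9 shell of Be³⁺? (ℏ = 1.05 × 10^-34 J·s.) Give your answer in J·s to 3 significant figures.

L_n = nℏ = 9 × 1.05 × 10^-34 = 9.45 × 10^-34 J·s

9.45 × 10^-34 J·s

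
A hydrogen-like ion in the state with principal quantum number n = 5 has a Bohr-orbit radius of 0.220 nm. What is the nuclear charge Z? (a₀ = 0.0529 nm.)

6

r_n = n²a₀/Z ⇒ Z = n²a₀/r = 5² × 0.0529 / 0.220 ≈ 6.01
Z = 6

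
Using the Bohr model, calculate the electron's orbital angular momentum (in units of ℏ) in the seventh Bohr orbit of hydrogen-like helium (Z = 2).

L_n = nℏ, so L/ℏ = n = 7.

7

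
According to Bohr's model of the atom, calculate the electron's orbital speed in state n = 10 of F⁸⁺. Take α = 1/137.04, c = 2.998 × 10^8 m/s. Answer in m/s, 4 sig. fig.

1.969 × 10^6 m/s

v_n = Zαc/n = 9 × 0.007297 × 2.998 × 10^8 / 10
    = 1.969 × 10^6 m/s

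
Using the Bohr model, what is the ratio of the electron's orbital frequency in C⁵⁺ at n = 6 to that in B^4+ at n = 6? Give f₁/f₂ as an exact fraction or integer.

f ∝ Z^2 · n^-3
f₁/f₂ = (6/5)^2 · (6/6)^-3 = 36/25

36/25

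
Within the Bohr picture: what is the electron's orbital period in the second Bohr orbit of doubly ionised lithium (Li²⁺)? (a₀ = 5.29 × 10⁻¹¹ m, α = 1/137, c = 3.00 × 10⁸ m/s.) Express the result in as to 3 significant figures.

r = n²a₀/Z = 2²·5.29 × 10⁻¹¹/3 = 7.05 × 10⁻¹¹ m
v = Zαc/n = 3·0.00730·3.00 × 10⁸/2 = 3.28 × 10⁶ m/s
T = 2πr/v = 1.35 × 10⁻¹⁶ s = 135 as

135 as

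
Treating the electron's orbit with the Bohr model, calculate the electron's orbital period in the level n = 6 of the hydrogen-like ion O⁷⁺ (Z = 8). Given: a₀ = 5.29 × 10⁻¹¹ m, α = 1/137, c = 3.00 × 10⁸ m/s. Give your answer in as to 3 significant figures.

512 as

r = n²a₀/Z = 6²·5.29 × 10⁻¹¹/8 = 2.38 × 10⁻¹⁰ m
v = Zαc/n = 8·0.00730·3.00 × 10⁸/6 = 2.92 × 10⁶ m/s
T = 2πr/v = 5.12 × 10⁻¹⁶ s = 512 as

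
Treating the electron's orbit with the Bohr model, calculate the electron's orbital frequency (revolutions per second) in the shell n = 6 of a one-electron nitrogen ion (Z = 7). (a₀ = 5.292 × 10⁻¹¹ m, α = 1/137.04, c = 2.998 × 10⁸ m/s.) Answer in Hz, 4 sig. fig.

r = n²a₀/Z = 2.722 × 10⁻¹⁰ m, v = Zαc/n = 2.552 × 10⁶ m/s
f = v/(2πr) = 1.493 × 10¹⁵ Hz

1.493 × 10¹⁵ Hz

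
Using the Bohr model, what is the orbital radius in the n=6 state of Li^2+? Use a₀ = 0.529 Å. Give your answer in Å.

6.35 Å

r_n = n²a₀/Z = 6² × 0.529 / 3
    = 36 × 0.529 / 3 = 6.35 Å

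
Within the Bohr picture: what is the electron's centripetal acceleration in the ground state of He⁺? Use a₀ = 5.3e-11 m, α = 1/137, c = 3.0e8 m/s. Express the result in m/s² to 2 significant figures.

7.2e23 m/s²

r = n²a₀/Z = 2.6e-11 m, v = Zαc/n = 4.4e6 m/s
a = v²/r = (4.4e6)² / 2.6e-11 = 7.2e23 m/s²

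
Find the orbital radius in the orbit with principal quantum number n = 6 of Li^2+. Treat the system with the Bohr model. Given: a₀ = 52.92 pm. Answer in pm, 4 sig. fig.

635.0 pm

r_n = n²a₀/Z = 6² × 52.92 / 3
    = 36 × 52.92 / 3 = 635.0 pm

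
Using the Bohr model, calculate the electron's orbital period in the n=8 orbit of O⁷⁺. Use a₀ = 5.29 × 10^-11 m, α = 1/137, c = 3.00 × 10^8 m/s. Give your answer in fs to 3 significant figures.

1.21 fs

r = n²a₀/Z = 8²·5.29 × 10^-11/8 = 4.23 × 10^-10 m
v = Zαc/n = 8·0.00730·3.00 × 10^8/8 = 2.19 × 10^6 m/s
T = 2πr/v = 1.21 × 10^-15 s = 1.21 fs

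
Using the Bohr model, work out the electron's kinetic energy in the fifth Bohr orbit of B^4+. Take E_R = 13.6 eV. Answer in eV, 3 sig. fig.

13.6 eV

For a Coulomb orbit the virial theorem gives K = −E_n.
E_n = −E_R·Z²/n², so K = E_R·Z²/n² = 13.6 × 5²/5² = 13.6 eV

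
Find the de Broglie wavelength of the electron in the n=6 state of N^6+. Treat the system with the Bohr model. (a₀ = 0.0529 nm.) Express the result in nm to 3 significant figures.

0.285 nm

The Bohr quantisation condition is nλ = 2πr_n.
r_n = n²a₀/Z = 0.272 nm
λ = 2πr_n/n = 2π·0.272/6 = 0.285 nm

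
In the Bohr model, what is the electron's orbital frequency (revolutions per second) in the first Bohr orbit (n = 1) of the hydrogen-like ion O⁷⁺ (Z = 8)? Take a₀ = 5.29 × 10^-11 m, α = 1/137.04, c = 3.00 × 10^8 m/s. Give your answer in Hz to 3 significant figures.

4.22 × 10^17 Hz

r = n²a₀/Z = 6.61 × 10^-12 m, v = Zαc/n = 1.75 × 10^7 m/s
f = v/(2πr) = 4.22 × 10^17 Hz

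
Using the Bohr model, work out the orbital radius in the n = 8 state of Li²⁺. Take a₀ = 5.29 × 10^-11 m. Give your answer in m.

1.13 × 10^-9 m

r_n = n²a₀/Z = 8² × 5.29 × 10^-11 / 3
    = 64 × 5.29 × 10^-11 / 3 = 1.13 × 10^-9 m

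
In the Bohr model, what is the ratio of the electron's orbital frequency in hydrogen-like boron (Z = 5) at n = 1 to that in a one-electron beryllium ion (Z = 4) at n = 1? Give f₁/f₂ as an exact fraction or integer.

25/16

f ∝ Z^2 · n^-3
f₁/f₂ = (5/4)^2 · (1/1)^-3 = 25/16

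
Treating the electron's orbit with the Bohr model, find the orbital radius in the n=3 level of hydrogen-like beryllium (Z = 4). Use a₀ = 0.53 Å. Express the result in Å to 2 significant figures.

r_n = n²a₀/Z = 3² × 0.53 / 4
    = 9 × 0.53 / 4 = 1.2 Å

1.2 Å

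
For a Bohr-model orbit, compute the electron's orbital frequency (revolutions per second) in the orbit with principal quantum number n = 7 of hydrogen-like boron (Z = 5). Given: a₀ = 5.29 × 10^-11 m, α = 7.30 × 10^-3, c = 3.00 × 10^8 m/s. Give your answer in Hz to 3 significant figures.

r = n²a₀/Z = 5.18 × 10^-10 m, v = Zαc/n = 1.56 × 10^6 m/s
f = v/(2πr) = 4.80 × 10^14 Hz

4.80 × 10^14 Hz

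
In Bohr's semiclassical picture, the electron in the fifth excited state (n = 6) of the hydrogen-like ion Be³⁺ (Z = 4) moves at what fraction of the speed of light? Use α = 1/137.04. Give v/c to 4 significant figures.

0.004865

v_n = Zαc/n, so v/c = Zα/n = 4 × 0.007297 / 6 = 0.004865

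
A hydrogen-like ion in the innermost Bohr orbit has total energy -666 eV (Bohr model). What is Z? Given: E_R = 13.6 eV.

7

E_n = −E_R Z²/n² ⇒ Z² = −E_n n²/E_R = 666 × 1² / 13.6 ≈ 48.97
Z = 7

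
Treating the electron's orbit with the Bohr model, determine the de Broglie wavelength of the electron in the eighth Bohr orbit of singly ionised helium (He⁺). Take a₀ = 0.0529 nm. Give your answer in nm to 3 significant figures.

1.33 nm

The Bohr quantisation condition is nλ = 2πr_n.
r_n = n²a₀/Z = 1.69 nm
λ = 2πr_n/n = 2π·1.69/8 = 1.33 nm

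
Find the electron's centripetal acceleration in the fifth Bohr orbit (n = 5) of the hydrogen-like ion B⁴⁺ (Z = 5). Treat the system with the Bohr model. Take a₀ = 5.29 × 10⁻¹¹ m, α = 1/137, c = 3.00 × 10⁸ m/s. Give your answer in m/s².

1.81 × 10²² m/s²

r = n²a₀/Z = 2.64 × 10⁻¹⁰ m, v = Zαc/n = 2.19 × 10⁶ m/s
a = v²/r = (2.19 × 10⁶)² / 2.64 × 10⁻¹⁰ = 1.81 × 10²² m/s²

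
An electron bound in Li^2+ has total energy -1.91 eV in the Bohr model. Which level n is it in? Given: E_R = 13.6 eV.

8

E_n = −E_R Z²/n² ⇒ n² = E_R Z²/(−E_n) = 13.6 × 3² / 1.91 ≈ 64.08
n = 8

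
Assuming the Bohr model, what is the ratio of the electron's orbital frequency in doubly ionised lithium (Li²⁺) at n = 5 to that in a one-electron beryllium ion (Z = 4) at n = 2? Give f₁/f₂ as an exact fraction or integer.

f ∝ Z^2 · n^-3
f₁/f₂ = (3/4)^2 · (5/2)^-3 = 9/250

9/250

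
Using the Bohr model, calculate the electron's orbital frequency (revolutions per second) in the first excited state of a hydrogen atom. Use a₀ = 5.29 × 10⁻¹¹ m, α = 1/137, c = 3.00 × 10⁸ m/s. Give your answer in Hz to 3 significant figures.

r = n²a₀/Z = 2.12 × 10⁻¹⁰ m, v = Zαc/n = 1.09 × 10⁶ m/s
f = v/(2πr) = 8.24 × 10¹⁴ Hz

8.24 × 10¹⁴ Hz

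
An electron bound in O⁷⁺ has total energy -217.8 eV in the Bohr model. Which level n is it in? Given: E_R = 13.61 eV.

E_n = −E_R Z²/n² ⇒ n² = E_R Z²/(−E_n) = 13.61 × 8² / 217.8 ≈ 4.00
n = 2

2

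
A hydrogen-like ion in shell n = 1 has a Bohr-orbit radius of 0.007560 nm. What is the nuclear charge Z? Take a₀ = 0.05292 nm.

7

r_n = n²a₀/Z ⇒ Z = n²a₀/r = 1² × 0.05292 / 0.007560 ≈ 7.00
Z = 7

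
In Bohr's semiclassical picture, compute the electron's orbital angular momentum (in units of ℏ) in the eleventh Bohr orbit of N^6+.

L_n = nℏ, so L/ℏ = n = 11.

11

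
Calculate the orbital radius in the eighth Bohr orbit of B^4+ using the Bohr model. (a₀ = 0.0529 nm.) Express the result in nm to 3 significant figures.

r_n = n²a₀/Z = 8² × 0.0529 / 5
    = 64 × 0.0529 / 5 = 0.677 nm

0.677 nm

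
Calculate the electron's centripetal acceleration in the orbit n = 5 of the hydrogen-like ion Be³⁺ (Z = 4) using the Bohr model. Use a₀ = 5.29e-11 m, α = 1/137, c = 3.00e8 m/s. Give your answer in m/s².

r = n²a₀/Z = 3.31e-10 m, v = Zαc/n = 1.75e6 m/s
a = v²/r = (1.75e6)² / 3.31e-10 = 9.28e21 m/s²

9.28e21 m/s²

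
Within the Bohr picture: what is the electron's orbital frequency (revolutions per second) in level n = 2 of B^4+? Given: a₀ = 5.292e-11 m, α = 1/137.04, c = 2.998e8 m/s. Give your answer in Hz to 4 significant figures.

r = n²a₀/Z = 4.234e-11 m, v = Zαc/n = 5.469e6 m/s
f = v/(2πr) = 2.056e16 Hz

2.056e16 Hz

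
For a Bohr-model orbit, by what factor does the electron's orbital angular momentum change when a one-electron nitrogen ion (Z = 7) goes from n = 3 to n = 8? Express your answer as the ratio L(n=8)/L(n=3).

L = nℏ depends only on n, so L ∝ n.
L(n=8)/L(n=3) = (8/3)^1 = 8/3

8/3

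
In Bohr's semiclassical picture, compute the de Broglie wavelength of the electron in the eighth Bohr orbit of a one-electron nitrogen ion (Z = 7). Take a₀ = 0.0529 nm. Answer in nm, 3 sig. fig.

The Bohr quantisation condition is nλ = 2πr_n.
r_n = n²a₀/Z = 0.484 nm
λ = 2πr_n/n = 2π·0.484/8 = 0.380 nm

0.380 nm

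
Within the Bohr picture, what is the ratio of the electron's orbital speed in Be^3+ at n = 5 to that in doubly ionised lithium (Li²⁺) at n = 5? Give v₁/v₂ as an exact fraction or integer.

v ∝ Z^1 · n^-1
v₁/v₂ = (4/3)^1 · (5/5)^-1 = 4/3

4/3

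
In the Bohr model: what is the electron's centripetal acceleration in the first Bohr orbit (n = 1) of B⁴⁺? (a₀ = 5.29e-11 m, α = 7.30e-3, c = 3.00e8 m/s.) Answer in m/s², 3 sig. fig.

r = n²a₀/Z = 1.06e-11 m, v = Zαc/n = 1.09e7 m/s
a = v²/r = (1.09e7)² / 1.06e-11 = 1.13e25 m/s²

1.13e25 m/s²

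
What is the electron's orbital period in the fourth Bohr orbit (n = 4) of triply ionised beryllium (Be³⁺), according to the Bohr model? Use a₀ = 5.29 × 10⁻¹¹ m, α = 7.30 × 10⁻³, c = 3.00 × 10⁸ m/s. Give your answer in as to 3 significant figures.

r = n²a₀/Z = 4²·5.29 × 10⁻¹¹/4 = 2.12 × 10⁻¹⁰ m
v = Zαc/n = 4·0.00730·3.00 × 10⁸/4 = 2.19 × 10⁶ m/s
T = 2πr/v = 6.07 × 10⁻¹⁶ s = 607 as

607 as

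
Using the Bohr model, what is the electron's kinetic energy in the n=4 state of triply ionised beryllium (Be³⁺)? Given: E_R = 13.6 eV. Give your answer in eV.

13.6 eV

For a Coulomb orbit the virial theorem gives K = −E_n.
E_n = −E_R·Z²/n², so K = E_R·Z²/n² = 13.6 × 4²/4² = 13.6 eV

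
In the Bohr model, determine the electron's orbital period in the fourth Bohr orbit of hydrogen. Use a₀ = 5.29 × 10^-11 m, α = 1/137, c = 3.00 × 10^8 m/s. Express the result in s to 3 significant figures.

r = n²a₀/Z = 4²·5.29 × 10^-11/1 = 8.46 × 10^-10 m
v = Zαc/n = 1·0.00730·3.00 × 10^8/4 = 5.47 × 10^5 m/s
T = 2πr/v = 9.71 × 10^-15 s

9.71 × 10^-15 s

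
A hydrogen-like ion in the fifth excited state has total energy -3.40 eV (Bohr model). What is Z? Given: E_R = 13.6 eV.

E_n = −E_R Z²/n² ⇒ Z² = −E_n n²/E_R = 3.40 × 6² / 13.6 ≈ 9.00
Z = 3

3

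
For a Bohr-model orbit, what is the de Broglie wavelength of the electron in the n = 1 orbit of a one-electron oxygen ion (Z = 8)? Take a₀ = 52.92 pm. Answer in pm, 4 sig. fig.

The Bohr quantisation condition is nλ = 2πr_n.
r_n = n²a₀/Z = 6.615 pm
λ = 2πr_n/n = 2π·6.615/1 = 41.56 pm

41.56 pm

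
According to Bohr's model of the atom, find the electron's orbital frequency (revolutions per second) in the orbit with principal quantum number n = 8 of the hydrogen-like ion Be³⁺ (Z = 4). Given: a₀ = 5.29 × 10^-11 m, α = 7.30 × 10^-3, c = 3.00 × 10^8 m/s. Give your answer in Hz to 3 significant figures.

2.06 × 10^14 Hz

r = n²a₀/Z = 8.46 × 10^-10 m, v = Zαc/n = 1.09 × 10^6 m/s
f = v/(2πr) = 2.06 × 10^14 Hz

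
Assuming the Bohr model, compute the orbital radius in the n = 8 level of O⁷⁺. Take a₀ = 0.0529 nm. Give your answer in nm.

0.423 nm

r_n = n²a₀/Z = 8² × 0.0529 / 8
    = 64 × 0.0529 / 8 = 0.423 nm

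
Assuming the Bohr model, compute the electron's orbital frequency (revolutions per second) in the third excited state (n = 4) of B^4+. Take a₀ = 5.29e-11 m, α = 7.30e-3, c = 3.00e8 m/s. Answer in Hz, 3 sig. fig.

2.57e15 Hz

r = n²a₀/Z = 1.69e-10 m, v = Zαc/n = 2.74e6 m/s
f = v/(2πr) = 2.57e15 Hz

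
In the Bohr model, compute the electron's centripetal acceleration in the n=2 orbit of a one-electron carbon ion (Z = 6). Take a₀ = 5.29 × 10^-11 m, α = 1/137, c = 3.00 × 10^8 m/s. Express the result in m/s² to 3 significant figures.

r = n²a₀/Z = 3.53 × 10^-11 m, v = Zαc/n = 6.57 × 10^6 m/s
a = v²/r = (6.57 × 10^6)² / 3.53 × 10^-11 = 1.22 × 10^24 m/s²

1.22 × 10^24 m/s²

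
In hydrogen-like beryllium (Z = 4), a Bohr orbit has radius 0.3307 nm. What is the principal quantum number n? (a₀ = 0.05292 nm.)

5

r_n = n²a₀/Z ⇒ n² = rZ/a₀ = 0.3307 × 4 / 0.05292 ≈ 25.00
n = 5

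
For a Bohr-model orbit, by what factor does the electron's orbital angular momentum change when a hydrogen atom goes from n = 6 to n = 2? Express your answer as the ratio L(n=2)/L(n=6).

L = nℏ depends only on n, so L ∝ n.
L(n=2)/L(n=6) = (2/6)^1 = 1/3

1/3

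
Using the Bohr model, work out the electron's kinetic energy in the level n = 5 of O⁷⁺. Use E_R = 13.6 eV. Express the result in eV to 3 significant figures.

34.8 eV

For a Coulomb orbit the virial theorem gives K = −E_n.
E_n = −E_R·Z²/n², so K = E_R·Z²/n² = 13.6 × 8²/5² = 34.8 eV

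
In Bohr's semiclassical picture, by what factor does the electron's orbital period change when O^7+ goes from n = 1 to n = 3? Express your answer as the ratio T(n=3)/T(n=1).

T ∝ Z^-2 · n^3; with Z fixed, T ∝ n^3.
T(n=3)/T(n=1) = (3/1)^3 = 27

27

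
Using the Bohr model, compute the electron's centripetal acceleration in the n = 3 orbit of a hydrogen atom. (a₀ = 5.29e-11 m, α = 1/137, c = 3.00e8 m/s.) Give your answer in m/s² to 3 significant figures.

r = n²a₀/Z = 4.76e-10 m, v = Zαc/n = 7.30e5 m/s
a = v²/r = (7.30e5)² / 4.76e-10 = 1.12e21 m/s²

1.12e21 m/s²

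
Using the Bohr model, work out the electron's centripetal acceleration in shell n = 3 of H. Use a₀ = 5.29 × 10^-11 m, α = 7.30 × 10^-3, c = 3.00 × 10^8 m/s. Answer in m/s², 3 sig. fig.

r = n²a₀/Z = 4.76 × 10^-10 m, v = Zαc/n = 7.30 × 10^5 m/s
a = v²/r = (7.30 × 10^5)² / 4.76 × 10^-10 = 1.12 × 10^21 m/s²

1.12 × 10^21 m/s²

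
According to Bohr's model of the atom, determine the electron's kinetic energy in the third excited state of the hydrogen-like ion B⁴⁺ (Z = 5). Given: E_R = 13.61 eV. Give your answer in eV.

For a Coulomb orbit the virial theorem gives K = −E_n.
E_n = −E_R·Z²/n², so K = E_R·Z²/n² = 13.61 × 5²/4² = 21.27 eV

21.27 eV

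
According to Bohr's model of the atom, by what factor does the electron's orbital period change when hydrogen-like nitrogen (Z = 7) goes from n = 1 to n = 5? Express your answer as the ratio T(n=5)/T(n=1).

T ∝ Z^-2 · n^3; with Z fixed, T ∝ n^3.
T(n=5)/T(n=1) = (5/1)^3 = 125

125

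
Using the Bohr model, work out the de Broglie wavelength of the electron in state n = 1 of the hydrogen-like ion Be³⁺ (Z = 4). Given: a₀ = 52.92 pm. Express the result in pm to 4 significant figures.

83.13 pm

The Bohr quantisation condition is nλ = 2πr_n.
r_n = n²a₀/Z = 13.23 pm
λ = 2πr_n/n = 2π·13.23/1 = 83.13 pm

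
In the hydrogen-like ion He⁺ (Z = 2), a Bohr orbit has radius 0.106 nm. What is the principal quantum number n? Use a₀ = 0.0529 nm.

2

r_n = n²a₀/Z ⇒ n² = rZ/a₀ = 0.106 × 2 / 0.0529 ≈ 4.01
n = 2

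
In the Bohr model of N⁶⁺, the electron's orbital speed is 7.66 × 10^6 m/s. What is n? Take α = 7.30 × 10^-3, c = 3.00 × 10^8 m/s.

2

v_n = Zαc/n ⇒ n = Zαc/v = 7 × 0.00730 × 3.00 × 10^8 / 7.66 × 10^6 ≈ 2.00
n = 2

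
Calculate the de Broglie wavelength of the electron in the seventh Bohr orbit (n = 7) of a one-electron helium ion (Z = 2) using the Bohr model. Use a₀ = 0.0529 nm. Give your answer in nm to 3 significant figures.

The Bohr quantisation condition is nλ = 2πr_n.
r_n = n²a₀/Z = 1.30 nm
λ = 2πr_n/n = 2π·1.30/7 = 1.16 nm

1.16 nm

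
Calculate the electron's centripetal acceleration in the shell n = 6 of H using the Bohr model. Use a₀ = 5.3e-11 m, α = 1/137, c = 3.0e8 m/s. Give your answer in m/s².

r = n²a₀/Z = 1.9e-9 m, v = Zαc/n = 3.6e5 m/s
a = v²/r = (3.6e5)² / 1.9e-9 = 7.0e19 m/s²

7.0e19 m/s²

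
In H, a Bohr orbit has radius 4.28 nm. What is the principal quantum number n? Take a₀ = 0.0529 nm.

9

r_n = n²a₀/Z ⇒ n² = rZ/a₀ = 4.28 × 1 / 0.0529 ≈ 80.91
n = 9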